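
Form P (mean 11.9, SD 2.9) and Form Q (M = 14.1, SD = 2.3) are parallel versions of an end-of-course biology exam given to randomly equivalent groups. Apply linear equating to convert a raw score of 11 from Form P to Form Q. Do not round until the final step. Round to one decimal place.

13.4

Linear equating: y = (SD_Y/SD_X)(x − M_X) + M_Y
y = (2.3/2.9)(11 − 11.9) + 14.1
y = 0.793103 × -0.9 + 14.1 = -0.7138 + 14.1 = 13.4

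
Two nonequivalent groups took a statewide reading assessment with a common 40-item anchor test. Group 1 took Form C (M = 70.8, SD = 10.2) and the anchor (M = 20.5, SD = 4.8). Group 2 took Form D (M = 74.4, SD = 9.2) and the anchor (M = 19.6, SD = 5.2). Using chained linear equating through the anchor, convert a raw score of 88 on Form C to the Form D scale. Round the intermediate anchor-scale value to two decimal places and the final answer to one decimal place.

Form C → anchor (Group 1): v = (4.8/10.2)(88 − 70.8) + 20.5 = 28.59
anchor → Form D (Group 2): y = (9.2/5.2)(28.59 − 19.6) + 74.4 = 90.3

90.3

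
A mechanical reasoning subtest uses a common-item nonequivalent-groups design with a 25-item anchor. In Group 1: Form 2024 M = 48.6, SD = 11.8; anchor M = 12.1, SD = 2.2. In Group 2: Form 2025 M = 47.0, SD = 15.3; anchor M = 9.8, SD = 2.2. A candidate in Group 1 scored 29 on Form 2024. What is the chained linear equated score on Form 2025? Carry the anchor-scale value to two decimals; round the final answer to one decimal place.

37.6

Form 2024 → anchor (Group 1): v = (2.2/11.8)(29 − 48.6) + 12.1 = 8.45
anchor → Form 2025 (Group 2): y = (15.3/2.2)(8.45 − 9.8) + 47.0 = 37.6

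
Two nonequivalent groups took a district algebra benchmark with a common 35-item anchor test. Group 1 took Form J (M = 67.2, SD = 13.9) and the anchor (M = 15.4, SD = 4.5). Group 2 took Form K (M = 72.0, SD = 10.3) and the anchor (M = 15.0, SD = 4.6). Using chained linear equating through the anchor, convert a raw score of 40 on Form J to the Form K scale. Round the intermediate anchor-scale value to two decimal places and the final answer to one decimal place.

Form J → anchor (Group 1): v = (4.5/13.9)(40 − 67.2) + 15.4 = 6.59
anchor → Form K (Group 2): y = (10.3/4.6)(6.59 − 15.0) + 72.0 = 53.2

53.2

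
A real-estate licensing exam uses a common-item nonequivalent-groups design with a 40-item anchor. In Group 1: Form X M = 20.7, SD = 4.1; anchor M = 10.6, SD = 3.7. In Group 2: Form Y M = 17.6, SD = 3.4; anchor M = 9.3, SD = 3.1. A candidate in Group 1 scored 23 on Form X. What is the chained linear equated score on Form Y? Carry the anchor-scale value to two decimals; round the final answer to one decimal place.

21.3

Form X → anchor (Group 1): v = (3.7/4.1)(23 − 20.7) + 10.6 = 12.68
anchor → Form Y (Group 2): y = (3.4/3.1)(12.68 − 9.3) + 17.6 = 21.3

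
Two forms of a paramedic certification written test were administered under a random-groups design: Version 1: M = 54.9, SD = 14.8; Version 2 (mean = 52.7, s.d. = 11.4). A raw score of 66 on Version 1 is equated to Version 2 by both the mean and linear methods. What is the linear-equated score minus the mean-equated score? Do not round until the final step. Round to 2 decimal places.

Mean-equated: 66 + (52.7 − 54.9) = 63.80
Linear-equated: (11.4/14.8)(66 − 54.9) + 52.7 = 61.250
Difference = 61.250 − 63.80 = -2.55

-2.55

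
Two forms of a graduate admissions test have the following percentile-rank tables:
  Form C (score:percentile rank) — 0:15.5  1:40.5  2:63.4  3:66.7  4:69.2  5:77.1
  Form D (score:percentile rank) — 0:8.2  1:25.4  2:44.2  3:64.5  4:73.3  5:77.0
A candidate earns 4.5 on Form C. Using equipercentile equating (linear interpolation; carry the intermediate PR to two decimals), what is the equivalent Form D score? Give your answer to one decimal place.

4.0

PR of 4.5 on Form C: 69.2 + (4.5 − 4)/(5 − 4) × (77.1 − 69.2) = 73.15
On Form D, PR 73.15 falls between score 3 (PR 64.5) and 4 (PR 73.3).
Interpolate: 3 + (73.15 − 64.5)/(73.3 − 64.5) × (4 − 3) = 4.0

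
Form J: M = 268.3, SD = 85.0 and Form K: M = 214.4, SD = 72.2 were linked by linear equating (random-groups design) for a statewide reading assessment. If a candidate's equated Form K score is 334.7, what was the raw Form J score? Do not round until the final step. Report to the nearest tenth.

409.9

Invert y = (SD_Y/SD_X)(x − M_X) + M_Y:
x = (SD_X/SD_Y)(y − M_Y) + M_X = (85.0/72.2)(334.7 − 214.4) + 268.3
x = 1.177285 × 120.300 + 268.3 = 409.9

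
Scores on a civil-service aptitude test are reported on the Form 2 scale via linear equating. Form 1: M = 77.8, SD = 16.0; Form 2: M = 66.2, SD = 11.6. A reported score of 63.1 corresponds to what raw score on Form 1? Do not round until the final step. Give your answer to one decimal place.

Invert y = (SD_Y/SD_X)(x − M_X) + M_Y:
x = (SD_X/SD_Y)(y − M_Y) + M_X = (16.0/11.6)(63.1 − 66.2) + 77.8
x = 1.379310 × -3.100 + 77.8 = 73.5

73.5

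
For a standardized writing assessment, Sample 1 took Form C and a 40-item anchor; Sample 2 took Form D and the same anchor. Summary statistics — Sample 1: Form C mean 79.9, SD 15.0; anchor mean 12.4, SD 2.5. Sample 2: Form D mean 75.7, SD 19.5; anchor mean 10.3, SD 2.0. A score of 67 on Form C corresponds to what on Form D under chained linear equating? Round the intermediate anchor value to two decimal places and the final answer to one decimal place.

Form C → anchor (Sample 1): v = (2.5/15.0)(67 − 79.9) + 12.4 = 10.25
anchor → Form D (Sample 2): y = (19.5/2.0)(10.25 − 10.3) + 75.7 = 75.2

75.2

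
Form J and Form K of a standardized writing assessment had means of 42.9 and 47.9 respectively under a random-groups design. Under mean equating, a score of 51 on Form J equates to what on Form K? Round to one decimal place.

56.0

Mean equating: y = x + (M_Y − M_X) = 51 + (47.9 − 42.9) = 56.0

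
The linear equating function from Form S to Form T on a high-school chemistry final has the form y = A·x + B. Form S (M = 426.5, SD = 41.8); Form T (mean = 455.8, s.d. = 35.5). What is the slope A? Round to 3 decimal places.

A = SD_Y / SD_X = 35.5 / 41.8 = 0.849

0.849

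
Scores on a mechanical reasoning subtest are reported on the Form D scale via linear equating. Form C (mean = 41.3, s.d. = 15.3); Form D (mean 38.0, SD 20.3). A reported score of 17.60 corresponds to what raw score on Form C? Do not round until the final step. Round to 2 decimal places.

Invert y = (SD_Y/SD_X)(x − M_X) + M_Y:
x = (SD_X/SD_Y)(y − M_Y) + M_X = (15.3/20.3)(17.60 − 38.0) + 41.3
x = 0.753695 × -20.400 + 41.3 = 25.92

25.92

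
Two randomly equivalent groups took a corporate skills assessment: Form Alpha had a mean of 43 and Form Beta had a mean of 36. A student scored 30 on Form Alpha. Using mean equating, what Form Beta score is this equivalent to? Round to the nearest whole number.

23

Mean equating: y = x + (M_Y − M_X) = 30 + (36 − 43) = 23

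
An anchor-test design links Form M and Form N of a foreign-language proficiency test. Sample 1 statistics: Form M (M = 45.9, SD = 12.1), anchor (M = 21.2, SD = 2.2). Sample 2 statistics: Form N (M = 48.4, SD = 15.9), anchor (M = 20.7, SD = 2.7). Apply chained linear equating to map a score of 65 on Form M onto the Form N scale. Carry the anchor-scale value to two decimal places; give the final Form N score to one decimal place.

71.8

Form M → anchor (Sample 1): v = (2.2/12.1)(65 − 45.9) + 21.2 = 24.67
anchor → Form N (Sample 2): y = (15.9/2.7)(24.67 − 20.7) + 48.4 = 71.8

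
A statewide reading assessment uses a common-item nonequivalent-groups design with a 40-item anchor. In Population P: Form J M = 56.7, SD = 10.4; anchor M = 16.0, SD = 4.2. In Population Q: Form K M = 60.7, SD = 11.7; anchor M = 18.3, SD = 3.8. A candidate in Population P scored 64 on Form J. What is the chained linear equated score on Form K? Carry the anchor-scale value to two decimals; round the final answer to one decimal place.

62.7

Form J → anchor (Population P): v = (4.2/10.4)(64 − 56.7) + 16.0 = 18.95
anchor → Form K (Population Q): y = (11.7/3.8)(18.95 − 18.3) + 60.7 = 62.7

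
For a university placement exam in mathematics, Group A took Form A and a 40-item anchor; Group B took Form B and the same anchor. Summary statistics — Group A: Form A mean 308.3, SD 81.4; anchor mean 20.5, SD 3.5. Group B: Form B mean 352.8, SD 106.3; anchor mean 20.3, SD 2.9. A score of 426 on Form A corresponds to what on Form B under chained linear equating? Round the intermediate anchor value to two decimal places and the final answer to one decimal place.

Form A → anchor (Group A): v = (3.5/81.4)(426 − 308.3) + 20.5 = 25.56
anchor → Form B (Group B): y = (106.3/2.9)(25.56 − 20.3) + 352.8 = 545.6

545.6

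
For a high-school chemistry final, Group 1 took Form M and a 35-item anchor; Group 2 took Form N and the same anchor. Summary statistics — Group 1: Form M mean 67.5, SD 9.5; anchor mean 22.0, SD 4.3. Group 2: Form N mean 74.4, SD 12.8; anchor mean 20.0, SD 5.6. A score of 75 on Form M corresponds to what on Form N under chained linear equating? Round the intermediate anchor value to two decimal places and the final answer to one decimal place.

Form M → anchor (Group 1): v = (4.3/9.5)(75 − 67.5) + 22.0 = 25.39
anchor → Form N (Group 2): y = (12.8/5.6)(25.39 − 20.0) + 74.4 = 86.7

86.7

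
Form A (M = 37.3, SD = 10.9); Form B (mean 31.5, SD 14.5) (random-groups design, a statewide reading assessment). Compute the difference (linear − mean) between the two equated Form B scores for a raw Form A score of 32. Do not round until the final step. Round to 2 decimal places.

Mean-equated: 32 + (31.5 − 37.3) = 26.20
Linear-equated: (14.5/10.9)(32 − 37.3) + 31.5 = 24.450
Difference = 24.450 − 26.20 = -1.75

-1.75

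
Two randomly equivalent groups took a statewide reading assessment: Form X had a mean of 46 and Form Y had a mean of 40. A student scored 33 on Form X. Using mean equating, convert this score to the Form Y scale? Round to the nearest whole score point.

27

Mean equating: y = x + (M_Y − M_X) = 33 + (40 − 46) = 27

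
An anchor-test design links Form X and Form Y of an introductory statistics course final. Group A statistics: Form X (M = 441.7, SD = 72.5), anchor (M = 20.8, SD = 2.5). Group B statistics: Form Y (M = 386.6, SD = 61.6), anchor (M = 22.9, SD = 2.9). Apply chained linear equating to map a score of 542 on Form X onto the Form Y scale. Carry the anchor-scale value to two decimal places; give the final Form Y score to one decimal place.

Form X → anchor (Group A): v = (2.5/72.5)(542 − 441.7) + 20.8 = 24.26
anchor → Form Y (Group B): y = (61.6/2.9)(24.26 − 22.9) + 386.6 = 415.5

415.5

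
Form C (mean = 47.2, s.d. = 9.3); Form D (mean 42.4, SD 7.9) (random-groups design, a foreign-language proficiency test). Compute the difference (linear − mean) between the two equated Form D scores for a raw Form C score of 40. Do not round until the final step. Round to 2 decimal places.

1.08

Mean-equated: 40 + (42.4 − 47.2) = 35.20
Linear-equated: (7.9/9.3)(40 − 47.2) + 42.4 = 36.284
Difference = 36.284 − 35.20 = 1.08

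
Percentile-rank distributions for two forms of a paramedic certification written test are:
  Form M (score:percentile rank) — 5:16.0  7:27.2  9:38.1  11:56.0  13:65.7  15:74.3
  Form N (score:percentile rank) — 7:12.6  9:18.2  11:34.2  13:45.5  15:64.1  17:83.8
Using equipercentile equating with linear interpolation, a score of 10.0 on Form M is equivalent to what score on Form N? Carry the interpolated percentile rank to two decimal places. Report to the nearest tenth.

PR of 10.0 on Form M: 38.1 + (10.0 − 9)/(11 − 9) × (56.0 − 38.1) = 47.05
On Form N, PR 47.05 falls between score 13 (PR 45.5) and 15 (PR 64.1).
Interpolate: 13 + (47.05 − 45.5)/(64.1 − 45.5) × (15 − 13) = 13.2

13.2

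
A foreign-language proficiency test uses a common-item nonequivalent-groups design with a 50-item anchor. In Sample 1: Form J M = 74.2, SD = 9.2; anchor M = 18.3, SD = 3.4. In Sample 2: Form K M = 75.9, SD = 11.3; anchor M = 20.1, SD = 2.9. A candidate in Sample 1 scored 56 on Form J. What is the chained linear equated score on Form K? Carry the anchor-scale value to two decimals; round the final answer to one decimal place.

42.7

Form J → anchor (Sample 1): v = (3.4/9.2)(56 − 74.2) + 18.3 = 11.57
anchor → Form K (Sample 2): y = (11.3/2.9)(11.57 − 20.1) + 75.9 = 42.7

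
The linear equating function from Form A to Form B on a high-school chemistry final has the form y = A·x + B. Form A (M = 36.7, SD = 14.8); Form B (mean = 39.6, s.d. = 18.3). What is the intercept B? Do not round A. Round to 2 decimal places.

A = SD_Y / SD_X = 18.3 / 14.8 = 1.236486
B = M_Y − A·M_X = 39.6 − 1.236486 × 36.7 = -5.78

-5.78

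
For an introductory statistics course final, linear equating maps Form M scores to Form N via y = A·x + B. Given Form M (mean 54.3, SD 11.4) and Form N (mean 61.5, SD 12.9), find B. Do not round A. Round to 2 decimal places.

0.06

A = SD_Y / SD_X = 12.9 / 11.4 = 1.131579
B = M_Y − A·M_X = 61.5 − 1.131579 × 54.3 = 0.06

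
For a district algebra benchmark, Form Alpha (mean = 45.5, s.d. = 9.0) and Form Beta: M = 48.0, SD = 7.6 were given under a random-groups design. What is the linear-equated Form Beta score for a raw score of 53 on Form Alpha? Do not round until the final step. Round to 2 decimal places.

Linear equating: y = (SD_Y/SD_X)(x − M_X) + M_Y
y = (7.6/9.0)(53 − 45.5) + 48.0
y = 0.844444 × 7.5 + 48.0 = 6.3333 + 48.0 = 54.33

54.33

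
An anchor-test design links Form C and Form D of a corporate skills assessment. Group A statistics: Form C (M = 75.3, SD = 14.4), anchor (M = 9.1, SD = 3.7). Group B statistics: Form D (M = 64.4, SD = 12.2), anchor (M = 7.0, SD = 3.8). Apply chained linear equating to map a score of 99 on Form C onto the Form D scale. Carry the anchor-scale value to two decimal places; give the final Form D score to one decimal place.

Form C → anchor (Group A): v = (3.7/14.4)(99 − 75.3) + 9.1 = 15.19
anchor → Form D (Group B): y = (12.2/3.8)(15.19 − 7.0) + 64.4 = 90.7

90.7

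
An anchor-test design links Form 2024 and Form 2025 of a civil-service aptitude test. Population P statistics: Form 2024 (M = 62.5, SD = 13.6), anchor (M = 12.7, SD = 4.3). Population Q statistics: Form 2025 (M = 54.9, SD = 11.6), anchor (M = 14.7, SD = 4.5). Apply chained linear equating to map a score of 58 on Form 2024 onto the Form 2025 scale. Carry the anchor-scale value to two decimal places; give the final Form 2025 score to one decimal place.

46.1

Form 2024 → anchor (Population P): v = (4.3/13.6)(58 − 62.5) + 12.7 = 11.28
anchor → Form 2025 (Population Q): y = (11.6/4.5)(11.28 − 14.7) + 54.9 = 46.1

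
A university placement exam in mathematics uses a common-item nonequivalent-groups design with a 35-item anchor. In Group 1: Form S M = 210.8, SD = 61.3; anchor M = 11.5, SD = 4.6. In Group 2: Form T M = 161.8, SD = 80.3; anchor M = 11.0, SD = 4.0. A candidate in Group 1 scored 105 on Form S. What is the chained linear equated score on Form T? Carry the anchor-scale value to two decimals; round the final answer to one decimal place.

Form S → anchor (Group 1): v = (4.6/61.3)(105 − 210.8) + 11.5 = 3.56
anchor → Form T (Group 2): y = (80.3/4.0)(3.56 − 11.0) + 161.8 = 12.4

12.4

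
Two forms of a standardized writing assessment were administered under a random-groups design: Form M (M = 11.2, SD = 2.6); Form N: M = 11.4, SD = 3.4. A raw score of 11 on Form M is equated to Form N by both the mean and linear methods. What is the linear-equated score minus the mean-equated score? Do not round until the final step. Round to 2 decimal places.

-0.06

Mean-equated: 11 + (11.4 − 11.2) = 11.20
Linear-equated: (3.4/2.6)(11 − 11.2) + 11.4 = 11.138
Difference = 11.138 − 11.20 = -0.06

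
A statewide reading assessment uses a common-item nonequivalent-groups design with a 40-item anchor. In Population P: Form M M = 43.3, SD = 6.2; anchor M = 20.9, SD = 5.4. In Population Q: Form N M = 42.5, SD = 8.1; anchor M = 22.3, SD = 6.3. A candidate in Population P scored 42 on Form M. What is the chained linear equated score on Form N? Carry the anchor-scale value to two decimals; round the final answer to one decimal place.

39.2

Form M → anchor (Population P): v = (5.4/6.2)(42 − 43.3) + 20.9 = 19.77
anchor → Form N (Population Q): y = (8.1/6.3)(19.77 − 22.3) + 42.5 = 39.2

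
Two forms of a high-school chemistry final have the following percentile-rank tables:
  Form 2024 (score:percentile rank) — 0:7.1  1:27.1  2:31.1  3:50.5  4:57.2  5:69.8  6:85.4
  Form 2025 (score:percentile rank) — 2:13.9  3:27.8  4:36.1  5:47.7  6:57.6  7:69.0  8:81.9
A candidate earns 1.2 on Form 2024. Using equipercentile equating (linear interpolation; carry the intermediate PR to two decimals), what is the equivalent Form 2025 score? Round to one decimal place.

PR of 1.2 on Form 2024: 27.1 + (1.2 − 1)/(2 − 1) × (31.1 − 27.1) = 27.90
On Form 2025, PR 27.90 falls between score 3 (PR 27.8) and 4 (PR 36.1).
Interpolate: 3 + (27.90 − 27.8)/(36.1 − 27.8) × (4 − 3) = 3.0

3.0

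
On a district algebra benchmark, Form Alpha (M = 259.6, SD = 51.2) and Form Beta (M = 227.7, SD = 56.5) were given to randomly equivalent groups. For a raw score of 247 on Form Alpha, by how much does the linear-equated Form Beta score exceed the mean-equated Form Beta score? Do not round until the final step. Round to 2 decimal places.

Mean-equated: 247 + (227.7 − 259.6) = 215.10
Linear-equated: (56.5/51.2)(247 − 259.6) + 227.7 = 213.796
Difference = 213.796 − 215.10 = -1.30

-1.30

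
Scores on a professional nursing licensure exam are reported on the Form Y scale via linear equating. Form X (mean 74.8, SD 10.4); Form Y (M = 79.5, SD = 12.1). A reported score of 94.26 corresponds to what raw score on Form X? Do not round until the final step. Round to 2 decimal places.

87.49

Invert y = (SD_Y/SD_X)(x − M_X) + M_Y:
x = (SD_X/SD_Y)(y − M_Y) + M_X = (10.4/12.1)(94.26 − 79.5) + 74.8
x = 0.859504 × 14.760 + 74.8 = 87.49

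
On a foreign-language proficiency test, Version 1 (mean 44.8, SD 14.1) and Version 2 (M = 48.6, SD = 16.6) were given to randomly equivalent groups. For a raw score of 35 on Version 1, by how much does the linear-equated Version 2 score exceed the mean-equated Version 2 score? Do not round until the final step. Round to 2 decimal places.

-1.74

Mean-equated: 35 + (48.6 − 44.8) = 38.80
Linear-equated: (16.6/14.1)(35 − 44.8) + 48.6 = 37.062
Difference = 37.062 − 38.80 = -1.74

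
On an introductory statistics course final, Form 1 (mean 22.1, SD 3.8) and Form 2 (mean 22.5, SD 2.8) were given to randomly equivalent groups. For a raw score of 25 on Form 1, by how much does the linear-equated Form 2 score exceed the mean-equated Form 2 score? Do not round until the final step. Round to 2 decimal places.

Mean-equated: 25 + (22.5 − 22.1) = 25.40
Linear-equated: (2.8/3.8)(25 − 22.1) + 22.5 = 24.637
Difference = 24.637 − 25.40 = -0.76

-0.76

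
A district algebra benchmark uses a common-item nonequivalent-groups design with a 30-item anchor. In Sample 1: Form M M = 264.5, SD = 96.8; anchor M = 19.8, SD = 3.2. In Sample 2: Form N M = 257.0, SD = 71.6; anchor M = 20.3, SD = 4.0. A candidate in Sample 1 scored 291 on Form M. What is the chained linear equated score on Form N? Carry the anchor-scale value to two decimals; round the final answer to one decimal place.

Form M → anchor (Sample 1): v = (3.2/96.8)(291 − 264.5) + 19.8 = 20.68
anchor → Form N (Sample 2): y = (71.6/4.0)(20.68 − 20.3) + 257.0 = 263.8

263.8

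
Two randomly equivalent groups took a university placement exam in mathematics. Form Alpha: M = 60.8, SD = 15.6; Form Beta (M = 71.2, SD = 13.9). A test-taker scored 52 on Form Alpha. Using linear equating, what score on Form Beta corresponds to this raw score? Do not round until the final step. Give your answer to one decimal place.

Linear equating: y = (SD_Y/SD_X)(x − M_X) + M_Y
y = (13.9/15.6)(52 − 60.8) + 71.2
y = 0.891026 × -8.8 + 71.2 = -7.8410 + 71.2 = 63.4

63.4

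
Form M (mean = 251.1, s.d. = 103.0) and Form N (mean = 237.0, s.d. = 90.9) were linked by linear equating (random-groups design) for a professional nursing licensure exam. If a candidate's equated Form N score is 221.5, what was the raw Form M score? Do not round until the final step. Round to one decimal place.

Invert y = (SD_Y/SD_X)(x − M_X) + M_Y:
x = (SD_X/SD_Y)(y − M_Y) + M_X = (103.0/90.9)(221.5 − 237.0) + 251.1
x = 1.133113 × -15.500 + 251.1 = 233.5

233.5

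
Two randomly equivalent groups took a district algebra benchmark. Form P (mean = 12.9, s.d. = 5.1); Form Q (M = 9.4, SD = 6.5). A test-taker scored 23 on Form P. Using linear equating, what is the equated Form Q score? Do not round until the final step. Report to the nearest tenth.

22.3

Linear equating: y = (SD_Y/SD_X)(x − M_X) + M_Y
y = (6.5/5.1)(23 − 12.9) + 9.4
y = 1.274510 × 10.1 + 9.4 = 12.8725 + 9.4 = 22.3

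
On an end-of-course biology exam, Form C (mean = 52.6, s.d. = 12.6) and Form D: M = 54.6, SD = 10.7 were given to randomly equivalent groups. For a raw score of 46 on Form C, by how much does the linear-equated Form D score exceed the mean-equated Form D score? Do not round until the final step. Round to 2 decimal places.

Mean-equated: 46 + (54.6 − 52.6) = 48.00
Linear-equated: (10.7/12.6)(46 − 52.6) + 54.6 = 48.995
Difference = 48.995 − 48.00 = 1.00

1.00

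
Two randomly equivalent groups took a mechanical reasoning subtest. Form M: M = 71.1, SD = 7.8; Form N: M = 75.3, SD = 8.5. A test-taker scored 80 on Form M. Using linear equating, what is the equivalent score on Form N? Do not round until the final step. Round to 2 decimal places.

85.00

Linear equating: y = (SD_Y/SD_X)(x − M_X) + M_Y
y = (8.5/7.8)(80 − 71.1) + 75.3
y = 1.089744 × 8.9 + 75.3 = 9.6987 + 75.3 = 85.00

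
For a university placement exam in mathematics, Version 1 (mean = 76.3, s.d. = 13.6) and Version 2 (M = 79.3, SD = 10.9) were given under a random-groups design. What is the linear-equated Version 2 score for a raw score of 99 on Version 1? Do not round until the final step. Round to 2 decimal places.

97.49

Linear equating: y = (SD_Y/SD_X)(x − M_X) + M_Y
y = (10.9/13.6)(99 − 76.3) + 79.3
y = 0.801471 × 22.7 + 79.3 = 18.1934 + 79.3 = 97.49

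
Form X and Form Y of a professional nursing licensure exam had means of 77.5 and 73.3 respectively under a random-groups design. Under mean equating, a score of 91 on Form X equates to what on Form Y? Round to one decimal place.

86.8

Mean equating: y = x + (M_Y − M_X) = 91 + (73.3 − 77.5) = 86.8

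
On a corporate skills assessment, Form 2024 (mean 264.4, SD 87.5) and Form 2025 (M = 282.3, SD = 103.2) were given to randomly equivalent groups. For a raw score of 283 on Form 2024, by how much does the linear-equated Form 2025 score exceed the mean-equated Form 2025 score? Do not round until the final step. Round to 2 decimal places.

Mean-equated: 283 + (282.3 − 264.4) = 300.90
Linear-equated: (103.2/87.5)(283 − 264.4) + 282.3 = 304.237
Difference = 304.237 − 300.90 = 3.34

3.34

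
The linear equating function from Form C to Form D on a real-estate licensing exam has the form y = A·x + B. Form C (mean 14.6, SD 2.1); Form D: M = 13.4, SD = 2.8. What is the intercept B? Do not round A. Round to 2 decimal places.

-6.07

A = SD_Y / SD_X = 2.8 / 2.1 = 1.333333
B = M_Y − A·M_X = 13.4 − 1.333333 × 14.6 = -6.07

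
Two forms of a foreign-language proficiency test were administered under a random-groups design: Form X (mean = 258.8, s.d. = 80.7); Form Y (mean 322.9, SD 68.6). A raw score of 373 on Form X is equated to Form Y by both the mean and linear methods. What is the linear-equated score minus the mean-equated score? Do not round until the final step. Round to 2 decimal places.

-17.12

Mean-equated: 373 + (322.9 − 258.8) = 437.10
Linear-equated: (68.6/80.7)(373 − 258.8) + 322.9 = 419.977
Difference = 419.977 − 437.10 = -17.12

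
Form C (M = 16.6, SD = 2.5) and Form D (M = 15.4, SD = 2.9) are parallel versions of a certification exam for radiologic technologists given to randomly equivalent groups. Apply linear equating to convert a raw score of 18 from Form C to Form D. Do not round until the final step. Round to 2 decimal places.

Linear equating: y = (SD_Y/SD_X)(x − M_X) + M_Y
y = (2.9/2.5)(18 − 16.6) + 15.4
y = 1.160000 × 1.4 + 15.4 = 1.6240 + 15.4 = 17.02

17.02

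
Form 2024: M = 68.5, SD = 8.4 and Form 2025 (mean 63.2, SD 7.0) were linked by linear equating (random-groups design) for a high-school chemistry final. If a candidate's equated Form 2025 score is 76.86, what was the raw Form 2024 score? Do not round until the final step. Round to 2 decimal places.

84.89

Invert y = (SD_Y/SD_X)(x − M_X) + M_Y:
x = (SD_X/SD_Y)(y − M_Y) + M_X = (8.4/7.0)(76.86 − 63.2) + 68.5
x = 1.200000 × 13.660 + 68.5 = 84.89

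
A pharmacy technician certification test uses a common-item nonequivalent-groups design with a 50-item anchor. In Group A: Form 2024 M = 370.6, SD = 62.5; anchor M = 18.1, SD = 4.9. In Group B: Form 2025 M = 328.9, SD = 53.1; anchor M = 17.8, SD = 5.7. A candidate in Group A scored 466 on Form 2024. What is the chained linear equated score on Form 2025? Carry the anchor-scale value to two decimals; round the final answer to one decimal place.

Form 2024 → anchor (Group A): v = (4.9/62.5)(466 − 370.6) + 18.1 = 25.58
anchor → Form 2025 (Group B): y = (53.1/5.7)(25.58 − 17.8) + 328.9 = 401.4

401.4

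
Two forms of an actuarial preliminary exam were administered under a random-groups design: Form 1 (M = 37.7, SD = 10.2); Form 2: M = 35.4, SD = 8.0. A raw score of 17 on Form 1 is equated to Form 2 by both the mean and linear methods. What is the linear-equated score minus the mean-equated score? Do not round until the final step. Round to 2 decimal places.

4.46

Mean-equated: 17 + (35.4 − 37.7) = 14.70
Linear-equated: (8.0/10.2)(17 − 37.7) + 35.4 = 19.165
Difference = 19.165 − 14.70 = 4.46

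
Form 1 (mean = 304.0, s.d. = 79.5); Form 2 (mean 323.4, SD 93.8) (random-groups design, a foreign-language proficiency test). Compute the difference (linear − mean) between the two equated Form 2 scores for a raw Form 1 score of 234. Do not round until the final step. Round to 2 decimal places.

-12.59

Mean-equated: 234 + (323.4 − 304.0) = 253.40
Linear-equated: (93.8/79.5)(234 − 304.0) + 323.4 = 240.809
Difference = 240.809 − 253.40 = -12.59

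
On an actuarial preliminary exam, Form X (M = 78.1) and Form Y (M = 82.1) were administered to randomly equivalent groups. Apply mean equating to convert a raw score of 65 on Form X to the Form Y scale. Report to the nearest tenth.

69.0

Mean equating: y = x + (M_Y − M_X) = 65 + (82.1 − 78.1) = 69.0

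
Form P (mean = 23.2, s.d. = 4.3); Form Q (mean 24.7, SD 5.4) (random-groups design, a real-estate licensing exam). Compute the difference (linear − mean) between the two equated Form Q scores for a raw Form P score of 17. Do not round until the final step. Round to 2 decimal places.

Mean-equated: 17 + (24.7 − 23.2) = 18.50
Linear-equated: (5.4/4.3)(17 − 23.2) + 24.7 = 16.914
Difference = 16.914 − 18.50 = -1.59

-1.59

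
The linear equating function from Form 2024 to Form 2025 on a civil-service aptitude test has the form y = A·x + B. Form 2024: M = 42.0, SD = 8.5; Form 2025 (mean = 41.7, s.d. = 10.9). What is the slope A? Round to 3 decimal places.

A = SD_Y / SD_X = 10.9 / 8.5 = 1.282

1.282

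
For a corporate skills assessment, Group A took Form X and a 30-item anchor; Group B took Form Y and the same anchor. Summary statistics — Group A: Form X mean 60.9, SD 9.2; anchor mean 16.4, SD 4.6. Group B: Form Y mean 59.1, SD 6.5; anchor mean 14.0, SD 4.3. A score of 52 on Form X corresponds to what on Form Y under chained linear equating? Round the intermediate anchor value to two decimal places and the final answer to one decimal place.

Form X → anchor (Group A): v = (4.6/9.2)(52 − 60.9) + 16.4 = 11.95
anchor → Form Y (Group B): y = (6.5/4.3)(11.95 − 14.0) + 59.1 = 56.0

56.0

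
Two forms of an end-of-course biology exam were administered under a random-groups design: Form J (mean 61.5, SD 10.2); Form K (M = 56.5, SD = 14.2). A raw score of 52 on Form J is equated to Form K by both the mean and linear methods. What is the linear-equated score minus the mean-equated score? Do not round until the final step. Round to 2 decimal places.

Mean-equated: 52 + (56.5 − 61.5) = 47.00
Linear-equated: (14.2/10.2)(52 − 61.5) + 56.5 = 43.275
Difference = 43.275 − 47.00 = -3.73

-3.73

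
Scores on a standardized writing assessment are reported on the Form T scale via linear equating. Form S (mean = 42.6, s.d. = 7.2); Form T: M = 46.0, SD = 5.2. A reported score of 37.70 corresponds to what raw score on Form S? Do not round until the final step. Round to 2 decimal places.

31.11

Invert y = (SD_Y/SD_X)(x − M_X) + M_Y:
x = (SD_X/SD_Y)(y − M_Y) + M_X = (7.2/5.2)(37.70 − 46.0) + 42.6
x = 1.384615 × -8.300 + 42.6 = 31.11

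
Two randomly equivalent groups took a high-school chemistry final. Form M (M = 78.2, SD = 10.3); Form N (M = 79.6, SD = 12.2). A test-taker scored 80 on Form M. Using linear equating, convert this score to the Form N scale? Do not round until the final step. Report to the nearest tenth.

81.7

Linear equating: y = (SD_Y/SD_X)(x − M_X) + M_Y
y = (12.2/10.3)(80 − 78.2) + 79.6
y = 1.184466 × 1.8 + 79.6 = 2.1320 + 79.6 = 81.7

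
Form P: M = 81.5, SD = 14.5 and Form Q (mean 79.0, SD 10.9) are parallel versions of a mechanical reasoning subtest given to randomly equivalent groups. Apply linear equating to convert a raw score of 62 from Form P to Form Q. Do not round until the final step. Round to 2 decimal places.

64.34

Linear equating: y = (SD_Y/SD_X)(x − M_X) + M_Y
y = (10.9/14.5)(62 − 81.5) + 79.0
y = 0.751724 × -19.5 + 79.0 = -14.6586 + 79.0 = 64.34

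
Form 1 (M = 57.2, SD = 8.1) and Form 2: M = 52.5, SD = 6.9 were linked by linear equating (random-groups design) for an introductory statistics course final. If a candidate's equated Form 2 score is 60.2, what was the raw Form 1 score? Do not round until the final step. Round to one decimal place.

66.2

Invert y = (SD_Y/SD_X)(x − M_X) + M_Y:
x = (SD_X/SD_Y)(y − M_Y) + M_X = (8.1/6.9)(60.2 − 52.5) + 57.2
x = 1.173913 × 7.700 + 57.2 = 66.2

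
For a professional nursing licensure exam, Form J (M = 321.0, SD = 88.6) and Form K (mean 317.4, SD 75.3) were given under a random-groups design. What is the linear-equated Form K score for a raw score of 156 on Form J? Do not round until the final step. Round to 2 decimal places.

Linear equating: y = (SD_Y/SD_X)(x − M_X) + M_Y
y = (75.3/88.6)(156 − 321.0) + 317.4
y = 0.849887 × -165.0 + 317.4 = -140.2314 + 317.4 = 177.17

177.17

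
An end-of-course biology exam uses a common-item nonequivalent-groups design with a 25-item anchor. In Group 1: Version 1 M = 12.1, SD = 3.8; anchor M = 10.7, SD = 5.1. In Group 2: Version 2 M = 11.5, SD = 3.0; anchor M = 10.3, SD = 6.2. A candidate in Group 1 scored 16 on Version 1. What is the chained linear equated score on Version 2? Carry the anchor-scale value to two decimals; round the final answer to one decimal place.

Version 1 → anchor (Group 1): v = (5.1/3.8)(16 − 12.1) + 10.7 = 15.93
anchor → Version 2 (Group 2): y = (3.0/6.2)(15.93 − 10.3) + 11.5 = 14.2

14.2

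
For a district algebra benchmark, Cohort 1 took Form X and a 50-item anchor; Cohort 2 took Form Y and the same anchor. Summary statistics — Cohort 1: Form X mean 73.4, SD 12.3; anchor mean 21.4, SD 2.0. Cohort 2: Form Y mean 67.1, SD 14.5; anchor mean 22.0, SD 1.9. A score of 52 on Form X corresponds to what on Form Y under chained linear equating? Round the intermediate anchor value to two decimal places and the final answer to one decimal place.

Form X → anchor (Cohort 1): v = (2.0/12.3)(52 − 73.4) + 21.4 = 17.92
anchor → Form Y (Cohort 2): y = (14.5/1.9)(17.92 − 22.0) + 67.1 = 36.0

36.0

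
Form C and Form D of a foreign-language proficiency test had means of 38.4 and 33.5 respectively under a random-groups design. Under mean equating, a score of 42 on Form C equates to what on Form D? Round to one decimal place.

Mean equating: y = x + (M_Y − M_X) = 42 + (33.5 − 38.4) = 37.1

37.1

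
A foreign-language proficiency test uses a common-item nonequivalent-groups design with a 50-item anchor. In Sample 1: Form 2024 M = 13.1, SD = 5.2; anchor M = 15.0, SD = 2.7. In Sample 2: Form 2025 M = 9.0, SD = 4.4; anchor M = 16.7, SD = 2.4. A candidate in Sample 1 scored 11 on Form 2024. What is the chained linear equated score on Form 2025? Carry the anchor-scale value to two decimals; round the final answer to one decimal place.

Form 2024 → anchor (Sample 1): v = (2.7/5.2)(11 − 13.1) + 15.0 = 13.91
anchor → Form 2025 (Sample 2): y = (4.4/2.4)(13.91 − 16.7) + 9.0 = 3.9

3.9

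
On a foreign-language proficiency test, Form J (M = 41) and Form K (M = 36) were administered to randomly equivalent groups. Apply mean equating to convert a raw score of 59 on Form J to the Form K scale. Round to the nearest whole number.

54

Mean equating: y = x + (M_Y − M_X) = 59 + (36 − 41) = 54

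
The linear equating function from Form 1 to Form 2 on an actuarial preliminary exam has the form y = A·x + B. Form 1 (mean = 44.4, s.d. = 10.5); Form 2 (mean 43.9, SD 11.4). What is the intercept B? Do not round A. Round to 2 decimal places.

-4.31

A = SD_Y / SD_X = 11.4 / 10.5 = 1.085714
B = M_Y − A·M_X = 43.9 − 1.085714 × 44.4 = -4.31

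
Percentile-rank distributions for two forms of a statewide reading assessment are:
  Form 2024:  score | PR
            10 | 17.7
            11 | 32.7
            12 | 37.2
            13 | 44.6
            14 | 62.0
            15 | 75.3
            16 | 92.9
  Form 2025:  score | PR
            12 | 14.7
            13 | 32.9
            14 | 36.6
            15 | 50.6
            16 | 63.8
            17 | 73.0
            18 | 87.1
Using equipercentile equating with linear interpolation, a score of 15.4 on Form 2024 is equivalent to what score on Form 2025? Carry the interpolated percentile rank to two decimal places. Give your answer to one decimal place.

17.7

PR of 15.4 on Form 2024: 75.3 + (15.4 − 15)/(16 − 15) × (92.9 − 75.3) = 82.34
On Form 2025, PR 82.34 falls between score 17 (PR 73.0) and 18 (PR 87.1).
Interpolate: 17 + (82.34 − 73.0)/(87.1 − 73.0) × (18 − 17) = 17.7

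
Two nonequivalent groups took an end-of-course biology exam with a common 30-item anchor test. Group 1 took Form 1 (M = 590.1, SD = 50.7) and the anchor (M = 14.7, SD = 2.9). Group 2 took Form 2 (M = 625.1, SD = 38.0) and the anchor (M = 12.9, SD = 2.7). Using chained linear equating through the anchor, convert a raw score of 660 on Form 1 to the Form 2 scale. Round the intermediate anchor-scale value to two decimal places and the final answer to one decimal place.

706.7

Form 1 → anchor (Group 1): v = (2.9/50.7)(660 − 590.1) + 14.7 = 18.70
anchor → Form 2 (Group 2): y = (38.0/2.7)(18.70 − 12.9) + 625.1 = 706.7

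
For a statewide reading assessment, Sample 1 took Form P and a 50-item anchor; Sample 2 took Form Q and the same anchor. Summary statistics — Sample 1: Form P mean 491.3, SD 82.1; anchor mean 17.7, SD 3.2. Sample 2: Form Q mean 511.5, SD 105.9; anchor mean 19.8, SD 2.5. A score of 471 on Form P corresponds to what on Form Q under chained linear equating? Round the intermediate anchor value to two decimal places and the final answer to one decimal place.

Form P → anchor (Sample 1): v = (3.2/82.1)(471 − 491.3) + 17.7 = 16.91
anchor → Form Q (Sample 2): y = (105.9/2.5)(16.91 − 19.8) + 511.5 = 389.1

389.1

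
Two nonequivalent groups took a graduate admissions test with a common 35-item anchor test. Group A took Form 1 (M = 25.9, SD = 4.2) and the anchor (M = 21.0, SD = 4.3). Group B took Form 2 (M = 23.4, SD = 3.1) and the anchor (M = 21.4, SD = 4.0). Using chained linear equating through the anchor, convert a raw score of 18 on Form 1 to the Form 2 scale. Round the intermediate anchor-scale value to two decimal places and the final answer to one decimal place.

16.8

Form 1 → anchor (Group A): v = (4.3/4.2)(18 − 25.9) + 21.0 = 12.91
anchor → Form 2 (Group B): y = (3.1/4.0)(12.91 − 21.4) + 23.4 = 16.8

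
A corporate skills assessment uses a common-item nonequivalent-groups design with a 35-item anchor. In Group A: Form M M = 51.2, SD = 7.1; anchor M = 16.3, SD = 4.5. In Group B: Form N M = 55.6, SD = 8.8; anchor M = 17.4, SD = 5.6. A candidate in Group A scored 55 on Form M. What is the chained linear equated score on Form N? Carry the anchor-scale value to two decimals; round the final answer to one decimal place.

57.7

Form M → anchor (Group A): v = (4.5/7.1)(55 − 51.2) + 16.3 = 18.71
anchor → Form N (Group B): y = (8.8/5.6)(18.71 − 17.4) + 55.6 = 57.7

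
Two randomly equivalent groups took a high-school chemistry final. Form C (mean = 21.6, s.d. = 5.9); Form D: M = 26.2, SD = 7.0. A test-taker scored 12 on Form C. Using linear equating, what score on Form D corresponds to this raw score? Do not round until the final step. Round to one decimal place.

14.8

Linear equating: y = (SD_Y/SD_X)(x − M_X) + M_Y
y = (7.0/5.9)(12 − 21.6) + 26.2
y = 1.186441 × -9.6 + 26.2 = -11.3898 + 26.2 = 14.8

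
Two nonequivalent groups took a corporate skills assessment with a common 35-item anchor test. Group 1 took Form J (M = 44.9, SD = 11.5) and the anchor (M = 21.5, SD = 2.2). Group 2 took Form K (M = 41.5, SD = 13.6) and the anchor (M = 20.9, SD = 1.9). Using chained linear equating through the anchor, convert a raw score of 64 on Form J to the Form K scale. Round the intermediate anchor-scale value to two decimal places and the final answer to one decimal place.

71.9

Form J → anchor (Group 1): v = (2.2/11.5)(64 − 44.9) + 21.5 = 25.15
anchor → Form K (Group 2): y = (13.6/1.9)(25.15 − 20.9) + 41.5 = 71.9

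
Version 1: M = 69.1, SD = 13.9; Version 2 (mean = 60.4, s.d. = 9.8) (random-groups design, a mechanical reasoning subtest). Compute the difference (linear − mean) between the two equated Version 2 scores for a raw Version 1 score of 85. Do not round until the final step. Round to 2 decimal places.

Mean-equated: 85 + (60.4 − 69.1) = 76.30
Linear-equated: (9.8/13.9)(85 − 69.1) + 60.4 = 71.610
Difference = 71.610 − 76.30 = -4.69

-4.69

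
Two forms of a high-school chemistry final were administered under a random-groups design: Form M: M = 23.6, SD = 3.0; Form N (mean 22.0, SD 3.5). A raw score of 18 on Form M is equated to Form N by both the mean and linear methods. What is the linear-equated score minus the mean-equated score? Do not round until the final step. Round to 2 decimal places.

-0.93

Mean-equated: 18 + (22.0 − 23.6) = 16.40
Linear-equated: (3.5/3.0)(18 − 23.6) + 22.0 = 15.467
Difference = 15.467 − 16.40 = -0.93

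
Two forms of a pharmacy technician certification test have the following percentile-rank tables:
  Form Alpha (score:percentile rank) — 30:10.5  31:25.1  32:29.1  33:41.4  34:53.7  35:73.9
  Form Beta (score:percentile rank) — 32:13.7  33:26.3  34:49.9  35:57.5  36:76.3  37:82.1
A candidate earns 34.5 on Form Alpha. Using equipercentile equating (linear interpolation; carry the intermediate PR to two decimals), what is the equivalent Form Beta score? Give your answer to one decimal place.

35.3

PR of 34.5 on Form Alpha: 53.7 + (34.5 − 34)/(35 − 34) × (73.9 − 53.7) = 63.80
On Form Beta, PR 63.80 falls between score 35 (PR 57.5) and 36 (PR 76.3).
Interpolate: 35 + (63.80 − 57.5)/(76.3 − 57.5) × (36 − 35) = 35.3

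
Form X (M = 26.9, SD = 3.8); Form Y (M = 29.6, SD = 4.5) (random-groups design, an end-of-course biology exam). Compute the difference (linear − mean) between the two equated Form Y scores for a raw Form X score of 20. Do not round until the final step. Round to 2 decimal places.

Mean-equated: 20 + (29.6 − 26.9) = 22.70
Linear-equated: (4.5/3.8)(20 − 26.9) + 29.6 = 21.429
Difference = 21.429 − 22.70 = -1.27

-1.27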